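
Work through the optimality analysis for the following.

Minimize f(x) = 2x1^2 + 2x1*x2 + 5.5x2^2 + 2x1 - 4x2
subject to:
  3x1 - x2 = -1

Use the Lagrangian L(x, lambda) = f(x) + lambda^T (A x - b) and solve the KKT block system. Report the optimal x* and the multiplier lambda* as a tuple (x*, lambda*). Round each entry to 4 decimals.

Form the Lagrangian:
  L(x, lambda) = (1/2) x^T Q x + c^T x + lambda^T (A x - b)
Stationarity (grad_x L = 0): Q x + c + A^T lambda = 0.
Primal feasibility: A x = b.

This gives the KKT block system:
  [ Q   A^T ] [ x     ]   [-c ]
  [ A    0  ] [ lambda ] = [ b ]

Solving the linear system:
  x*      = (-0.2174, 0.3478)
  lambda* = (-0.6087)
  f(x*)   = -1.2174

x* = (-0.2174, 0.3478), lambda* = (-0.6087)


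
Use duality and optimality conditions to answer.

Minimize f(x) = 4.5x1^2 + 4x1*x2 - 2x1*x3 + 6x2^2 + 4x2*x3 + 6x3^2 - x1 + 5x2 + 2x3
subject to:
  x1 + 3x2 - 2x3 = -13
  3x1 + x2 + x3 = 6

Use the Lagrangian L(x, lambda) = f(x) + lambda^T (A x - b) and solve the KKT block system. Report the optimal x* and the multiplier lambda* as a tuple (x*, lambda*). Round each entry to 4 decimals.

Form the Lagrangian:
  L(x, lambda) = (1/2) x^T Q x + c^T x + lambda^T (A x - b)
Stationarity (grad_x L = 0): Q x + c + A^T lambda = 0.
Primal feasibility: A x = b.

This gives the KKT block system:
  [ Q   A^T ] [ x     ]   [-c ]
  [ A    0  ] [ lambda ] = [ b ]

Solving the linear system:
  x*      = (2.2724, -3.3814, 2.5642)
  lambda* = (6.186, -2.3279)
  f(x*)   = 40.1671

x* = (2.2724, -3.3814, 2.5642), lambda* = (6.186, -2.3279)


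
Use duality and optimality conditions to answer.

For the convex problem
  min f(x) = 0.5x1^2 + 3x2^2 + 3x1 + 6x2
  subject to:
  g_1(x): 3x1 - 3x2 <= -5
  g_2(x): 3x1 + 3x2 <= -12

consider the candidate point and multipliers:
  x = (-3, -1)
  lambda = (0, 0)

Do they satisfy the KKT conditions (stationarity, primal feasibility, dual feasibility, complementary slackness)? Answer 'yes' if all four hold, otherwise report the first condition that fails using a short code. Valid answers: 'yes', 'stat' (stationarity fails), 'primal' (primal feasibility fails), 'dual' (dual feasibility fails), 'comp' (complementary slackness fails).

Gradient of f: grad f(x) = Q x + c = (0, 0)
Constraint values g_i(x) = a_i^T x - b_i:
  g_1((-3, -1)) = -1
  g_2((-3, -1)) = 0
Stationarity residual: grad f(x) + sum_i lambda_i a_i = (0, 0)
  -> stationarity OK
Primal feasibility (all g_i <= 0): OK
Dual feasibility (all lambda_i >= 0): OK
Complementary slackness (lambda_i * g_i(x) = 0 for all i): OK

Verdict: yes, KKT holds.

yes


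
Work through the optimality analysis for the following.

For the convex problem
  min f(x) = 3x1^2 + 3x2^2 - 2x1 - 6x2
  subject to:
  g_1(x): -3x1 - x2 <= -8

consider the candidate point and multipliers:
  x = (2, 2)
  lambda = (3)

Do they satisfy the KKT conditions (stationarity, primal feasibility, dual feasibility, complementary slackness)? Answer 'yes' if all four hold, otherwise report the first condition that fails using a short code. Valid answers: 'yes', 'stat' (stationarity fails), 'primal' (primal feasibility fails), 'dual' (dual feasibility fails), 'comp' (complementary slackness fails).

Gradient of f: grad f(x) = Q x + c = (10, 6)
Constraint values g_i(x) = a_i^T x - b_i:
  g_1((2, 2)) = 0
Stationarity residual: grad f(x) + sum_i lambda_i a_i = (1, 3)
  -> stationarity FAILS
Primal feasibility (all g_i <= 0): OK
Dual feasibility (all lambda_i >= 0): OK
Complementary slackness (lambda_i * g_i(x) = 0 for all i): OK

Verdict: the first failing condition is stationarity -> stat.

stat


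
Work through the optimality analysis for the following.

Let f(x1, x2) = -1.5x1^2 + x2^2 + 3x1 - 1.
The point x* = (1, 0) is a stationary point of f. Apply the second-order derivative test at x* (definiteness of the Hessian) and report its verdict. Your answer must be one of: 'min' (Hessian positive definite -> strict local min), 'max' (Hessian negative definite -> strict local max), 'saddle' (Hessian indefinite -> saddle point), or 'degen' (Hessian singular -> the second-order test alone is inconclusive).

Compute the Hessian H = grad^2 f:
  H = [[-3, 0], [0, 2]]
Verify stationarity: grad f(x*) = H x* + g = (0, 0).
Eigenvalues of H: -3, 2.
Eigenvalues have mixed signs, so H is indefinite -> x* is a saddle point.

saddle


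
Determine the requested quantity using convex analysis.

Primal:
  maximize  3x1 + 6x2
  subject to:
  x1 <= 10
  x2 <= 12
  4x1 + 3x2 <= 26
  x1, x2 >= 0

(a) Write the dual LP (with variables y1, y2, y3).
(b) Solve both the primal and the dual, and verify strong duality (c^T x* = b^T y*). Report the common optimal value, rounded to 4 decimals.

The standard primal-dual pair for 'max c^T x s.t. A x <= b, x >= 0' is:
  Dual:  min b^T y  s.t.  A^T y >= c,  y >= 0.

So the dual LP is:
  minimize  10y1 + 12y2 + 26y3
  subject to:
    y1 + 4y3 >= 3
    y2 + 3y3 >= 6
    y1, y2, y3 >= 0

Solving the primal: x* = (0, 8.6667).
  primal value c^T x* = 52.
Solving the dual: y* = (0, 0, 2).
  dual value b^T y* = 52.
Strong duality: c^T x* = b^T y*. Confirmed.

52


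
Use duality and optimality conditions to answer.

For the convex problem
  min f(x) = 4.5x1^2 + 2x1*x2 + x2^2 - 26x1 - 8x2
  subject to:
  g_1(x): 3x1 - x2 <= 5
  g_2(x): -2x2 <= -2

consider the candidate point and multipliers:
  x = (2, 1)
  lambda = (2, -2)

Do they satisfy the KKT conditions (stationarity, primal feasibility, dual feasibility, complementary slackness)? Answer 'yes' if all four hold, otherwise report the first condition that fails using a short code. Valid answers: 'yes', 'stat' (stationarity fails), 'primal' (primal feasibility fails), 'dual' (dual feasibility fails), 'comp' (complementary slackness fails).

Gradient of f: grad f(x) = Q x + c = (-6, -2)
Constraint values g_i(x) = a_i^T x - b_i:
  g_1((2, 1)) = 0
  g_2((2, 1)) = 0
Stationarity residual: grad f(x) + sum_i lambda_i a_i = (0, 0)
  -> stationarity OK
Primal feasibility (all g_i <= 0): OK
Dual feasibility (all lambda_i >= 0): FAILS
Complementary slackness (lambda_i * g_i(x) = 0 for all i): OK

Verdict: the first failing condition is dual_feasibility -> dual.

dual


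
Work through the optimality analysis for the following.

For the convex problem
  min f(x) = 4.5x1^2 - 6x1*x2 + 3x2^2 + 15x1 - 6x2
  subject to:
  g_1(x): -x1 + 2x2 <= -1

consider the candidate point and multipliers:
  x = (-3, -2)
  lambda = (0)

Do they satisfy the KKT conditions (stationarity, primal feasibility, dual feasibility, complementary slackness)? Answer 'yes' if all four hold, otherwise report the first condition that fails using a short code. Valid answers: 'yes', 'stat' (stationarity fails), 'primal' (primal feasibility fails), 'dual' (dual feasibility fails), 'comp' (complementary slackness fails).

Gradient of f: grad f(x) = Q x + c = (0, 0)
Constraint values g_i(x) = a_i^T x - b_i:
  g_1((-3, -2)) = 0
Stationarity residual: grad f(x) + sum_i lambda_i a_i = (0, 0)
  -> stationarity OK
Primal feasibility (all g_i <= 0): OK
Dual feasibility (all lambda_i >= 0): OK
Complementary slackness (lambda_i * g_i(x) = 0 for all i): OK

Verdict: yes, KKT holds.

yes


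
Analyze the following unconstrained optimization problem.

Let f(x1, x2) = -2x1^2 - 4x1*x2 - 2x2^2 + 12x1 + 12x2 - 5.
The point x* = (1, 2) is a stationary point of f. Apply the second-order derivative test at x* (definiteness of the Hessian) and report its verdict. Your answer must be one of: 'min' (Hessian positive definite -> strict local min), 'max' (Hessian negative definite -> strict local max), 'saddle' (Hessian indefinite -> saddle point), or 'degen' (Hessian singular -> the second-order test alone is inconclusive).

Compute the Hessian H = grad^2 f:
  H = [[-4, -4], [-4, -4]]
Verify stationarity: grad f(x*) = H x* + g = (0, 0).
Eigenvalues of H: -8, 0.
H has a zero eigenvalue (singular; negative semidefinite but not definite), so H is neither positive definite, negative definite, nor indefinite. The second-order test alone is inconclusive -> degen.
(Indeed, f is constant along the null direction of H through x*, so x* is not a strict local extremum.)

degen


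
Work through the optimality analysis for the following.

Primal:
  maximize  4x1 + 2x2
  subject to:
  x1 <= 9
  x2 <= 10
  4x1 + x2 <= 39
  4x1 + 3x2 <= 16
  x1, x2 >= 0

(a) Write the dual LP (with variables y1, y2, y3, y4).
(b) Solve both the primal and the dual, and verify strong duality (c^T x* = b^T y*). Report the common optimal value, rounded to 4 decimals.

The standard primal-dual pair for 'max c^T x s.t. A x <= b, x >= 0' is:
  Dual:  min b^T y  s.t.  A^T y >= c,  y >= 0.

So the dual LP is:
  minimize  9y1 + 10y2 + 39y3 + 16y4
  subject to:
    y1 + 4y3 + 4y4 >= 4
    y2 + y3 + 3y4 >= 2
    y1, y2, y3, y4 >= 0

Solving the primal: x* = (4, 0).
  primal value c^T x* = 16.
Solving the dual: y* = (0, 0, 0, 1).
  dual value b^T y* = 16.
Strong duality: c^T x* = b^T y*. Confirmed.

16


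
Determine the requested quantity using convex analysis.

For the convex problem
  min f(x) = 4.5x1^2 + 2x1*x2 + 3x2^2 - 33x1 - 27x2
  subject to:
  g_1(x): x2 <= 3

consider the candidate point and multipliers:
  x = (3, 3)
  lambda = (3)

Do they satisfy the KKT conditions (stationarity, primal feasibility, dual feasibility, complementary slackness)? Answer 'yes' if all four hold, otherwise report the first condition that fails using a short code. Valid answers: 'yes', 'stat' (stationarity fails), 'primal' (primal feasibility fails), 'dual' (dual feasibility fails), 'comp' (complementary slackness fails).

Gradient of f: grad f(x) = Q x + c = (0, -3)
Constraint values g_i(x) = a_i^T x - b_i:
  g_1((3, 3)) = 0
Stationarity residual: grad f(x) + sum_i lambda_i a_i = (0, 0)
  -> stationarity OK
Primal feasibility (all g_i <= 0): OK
Dual feasibility (all lambda_i >= 0): OK
Complementary slackness (lambda_i * g_i(x) = 0 for all i): OK

Verdict: yes, KKT holds.

yes


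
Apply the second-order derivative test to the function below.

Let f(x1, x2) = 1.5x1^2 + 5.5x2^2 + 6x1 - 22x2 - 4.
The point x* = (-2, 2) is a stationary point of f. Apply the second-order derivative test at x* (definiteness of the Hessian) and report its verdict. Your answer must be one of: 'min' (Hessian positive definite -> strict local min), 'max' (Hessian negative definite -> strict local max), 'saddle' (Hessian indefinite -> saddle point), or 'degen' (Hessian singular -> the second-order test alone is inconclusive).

Compute the Hessian H = grad^2 f:
  H = [[3, 0], [0, 11]]
Verify stationarity: grad f(x*) = H x* + g = (0, 0).
Eigenvalues of H: 3, 11.
Both eigenvalues > 0, so H is positive definite -> x* is a strict local min.

min


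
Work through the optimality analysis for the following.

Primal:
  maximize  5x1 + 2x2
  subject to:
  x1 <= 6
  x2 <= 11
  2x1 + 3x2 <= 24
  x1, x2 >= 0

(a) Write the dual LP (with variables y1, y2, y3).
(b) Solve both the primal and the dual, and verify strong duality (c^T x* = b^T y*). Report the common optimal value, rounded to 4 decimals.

The standard primal-dual pair for 'max c^T x s.t. A x <= b, x >= 0' is:
  Dual:  min b^T y  s.t.  A^T y >= c,  y >= 0.

So the dual LP is:
  minimize  6y1 + 11y2 + 24y3
  subject to:
    y1 + 2y3 >= 5
    y2 + 3y3 >= 2
    y1, y2, y3 >= 0

Solving the primal: x* = (6, 4).
  primal value c^T x* = 38.
Solving the dual: y* = (3.6667, 0, 0.6667).
  dual value b^T y* = 38.
Strong duality: c^T x* = b^T y*. Confirmed.

38


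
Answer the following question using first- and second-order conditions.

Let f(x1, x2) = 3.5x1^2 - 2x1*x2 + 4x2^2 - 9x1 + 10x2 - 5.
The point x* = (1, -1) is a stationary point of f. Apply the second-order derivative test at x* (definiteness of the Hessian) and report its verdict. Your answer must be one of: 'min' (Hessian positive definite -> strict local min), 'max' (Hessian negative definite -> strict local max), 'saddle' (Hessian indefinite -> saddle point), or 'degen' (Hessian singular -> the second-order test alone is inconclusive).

Compute the Hessian H = grad^2 f:
  H = [[7, -2], [-2, 8]]
Verify stationarity: grad f(x*) = H x* + g = (0, 0).
Eigenvalues of H: 5.4384, 9.5616.
Both eigenvalues > 0, so H is positive definite -> x* is a strict local min.

min


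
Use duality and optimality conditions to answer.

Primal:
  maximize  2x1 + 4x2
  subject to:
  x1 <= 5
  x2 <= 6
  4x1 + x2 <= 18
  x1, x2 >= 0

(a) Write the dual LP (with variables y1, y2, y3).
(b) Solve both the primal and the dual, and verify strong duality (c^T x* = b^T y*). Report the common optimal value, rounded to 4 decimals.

The standard primal-dual pair for 'max c^T x s.t. A x <= b, x >= 0' is:
  Dual:  min b^T y  s.t.  A^T y >= c,  y >= 0.

So the dual LP is:
  minimize  5y1 + 6y2 + 18y3
  subject to:
    y1 + 4y3 >= 2
    y2 + y3 >= 4
    y1, y2, y3 >= 0

Solving the primal: x* = (3, 6).
  primal value c^T x* = 30.
Solving the dual: y* = (0, 3.5, 0.5).
  dual value b^T y* = 30.
Strong duality: c^T x* = b^T y*. Confirmed.

30


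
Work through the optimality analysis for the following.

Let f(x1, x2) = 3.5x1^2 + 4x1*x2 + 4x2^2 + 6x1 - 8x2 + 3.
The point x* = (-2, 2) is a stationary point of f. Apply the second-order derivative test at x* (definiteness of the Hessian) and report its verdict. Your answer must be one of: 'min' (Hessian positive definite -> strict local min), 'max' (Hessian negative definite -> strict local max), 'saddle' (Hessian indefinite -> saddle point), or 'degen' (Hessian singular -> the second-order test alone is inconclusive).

Compute the Hessian H = grad^2 f:
  H = [[7, 4], [4, 8]]
Verify stationarity: grad f(x*) = H x* + g = (0, 0).
Eigenvalues of H: 3.4689, 11.5311.
Both eigenvalues > 0, so H is positive definite -> x* is a strict local min.

min


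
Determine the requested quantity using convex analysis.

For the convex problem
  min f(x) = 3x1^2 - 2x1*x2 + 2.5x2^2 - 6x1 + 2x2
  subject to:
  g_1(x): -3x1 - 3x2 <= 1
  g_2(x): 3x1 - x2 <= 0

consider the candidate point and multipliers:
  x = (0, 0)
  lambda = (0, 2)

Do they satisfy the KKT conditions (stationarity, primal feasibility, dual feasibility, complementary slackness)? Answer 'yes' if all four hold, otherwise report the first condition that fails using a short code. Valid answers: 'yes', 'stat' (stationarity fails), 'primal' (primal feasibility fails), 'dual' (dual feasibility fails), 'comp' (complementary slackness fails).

Gradient of f: grad f(x) = Q x + c = (-6, 2)
Constraint values g_i(x) = a_i^T x - b_i:
  g_1((0, 0)) = -1
  g_2((0, 0)) = 0
Stationarity residual: grad f(x) + sum_i lambda_i a_i = (0, 0)
  -> stationarity OK
Primal feasibility (all g_i <= 0): OK
Dual feasibility (all lambda_i >= 0): OK
Complementary slackness (lambda_i * g_i(x) = 0 for all i): OK

Verdict: yes, KKT holds.

yes


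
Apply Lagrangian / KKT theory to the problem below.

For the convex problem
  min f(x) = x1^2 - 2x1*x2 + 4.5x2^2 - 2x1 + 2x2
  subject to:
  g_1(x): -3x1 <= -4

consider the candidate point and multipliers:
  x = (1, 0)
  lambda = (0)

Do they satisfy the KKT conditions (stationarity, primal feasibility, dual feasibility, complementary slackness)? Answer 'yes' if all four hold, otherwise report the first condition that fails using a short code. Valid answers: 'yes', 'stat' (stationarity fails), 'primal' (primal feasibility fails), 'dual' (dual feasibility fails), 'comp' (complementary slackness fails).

Gradient of f: grad f(x) = Q x + c = (0, 0)
Constraint values g_i(x) = a_i^T x - b_i:
  g_1((1, 0)) = 1
Stationarity residual: grad f(x) + sum_i lambda_i a_i = (0, 0)
  -> stationarity OK
Primal feasibility (all g_i <= 0): FAILS
Dual feasibility (all lambda_i >= 0): OK
Complementary slackness (lambda_i * g_i(x) = 0 for all i): OK

Verdict: the first failing condition is primal_feasibility -> primal.

primal


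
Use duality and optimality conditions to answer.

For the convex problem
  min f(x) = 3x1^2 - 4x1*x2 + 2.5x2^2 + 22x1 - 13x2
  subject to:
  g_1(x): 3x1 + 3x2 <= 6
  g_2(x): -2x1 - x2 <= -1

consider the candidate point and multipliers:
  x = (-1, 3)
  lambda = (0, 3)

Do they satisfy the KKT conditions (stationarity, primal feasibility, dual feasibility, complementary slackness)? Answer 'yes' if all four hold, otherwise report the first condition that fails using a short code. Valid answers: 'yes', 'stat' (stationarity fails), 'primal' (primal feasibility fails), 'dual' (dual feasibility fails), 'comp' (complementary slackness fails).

Gradient of f: grad f(x) = Q x + c = (4, 6)
Constraint values g_i(x) = a_i^T x - b_i:
  g_1((-1, 3)) = 0
  g_2((-1, 3)) = 0
Stationarity residual: grad f(x) + sum_i lambda_i a_i = (-2, 3)
  -> stationarity FAILS
Primal feasibility (all g_i <= 0): OK
Dual feasibility (all lambda_i >= 0): OK
Complementary slackness (lambda_i * g_i(x) = 0 for all i): OK

Verdict: the first failing condition is stationarity -> stat.

stat


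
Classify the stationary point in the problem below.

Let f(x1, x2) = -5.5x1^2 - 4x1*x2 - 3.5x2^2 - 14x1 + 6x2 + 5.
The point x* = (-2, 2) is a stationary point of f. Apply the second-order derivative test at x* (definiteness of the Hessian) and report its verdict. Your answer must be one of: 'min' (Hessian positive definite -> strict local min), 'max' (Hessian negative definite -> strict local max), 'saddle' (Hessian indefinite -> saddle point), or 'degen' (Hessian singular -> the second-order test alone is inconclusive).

Compute the Hessian H = grad^2 f:
  H = [[-11, -4], [-4, -7]]
Verify stationarity: grad f(x*) = H x* + g = (0, 0).
Eigenvalues of H: -13.4721, -4.5279.
Both eigenvalues < 0, so H is negative definite -> x* is a strict local max.

max


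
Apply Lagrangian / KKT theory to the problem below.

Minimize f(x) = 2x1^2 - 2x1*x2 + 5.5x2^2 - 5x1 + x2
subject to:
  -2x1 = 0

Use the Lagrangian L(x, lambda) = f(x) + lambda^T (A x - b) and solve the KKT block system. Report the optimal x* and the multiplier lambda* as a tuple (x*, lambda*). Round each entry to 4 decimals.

Form the Lagrangian:
  L(x, lambda) = (1/2) x^T Q x + c^T x + lambda^T (A x - b)
Stationarity (grad_x L = 0): Q x + c + A^T lambda = 0.
Primal feasibility: A x = b.

This gives the KKT block system:
  [ Q   A^T ] [ x     ]   [-c ]
  [ A    0  ] [ lambda ] = [ b ]

Solving the linear system:
  x*      = (0, -0.0909)
  lambda* = (-2.4091)
  f(x*)   = -0.0455

x* = (0, -0.0909), lambda* = (-2.4091)


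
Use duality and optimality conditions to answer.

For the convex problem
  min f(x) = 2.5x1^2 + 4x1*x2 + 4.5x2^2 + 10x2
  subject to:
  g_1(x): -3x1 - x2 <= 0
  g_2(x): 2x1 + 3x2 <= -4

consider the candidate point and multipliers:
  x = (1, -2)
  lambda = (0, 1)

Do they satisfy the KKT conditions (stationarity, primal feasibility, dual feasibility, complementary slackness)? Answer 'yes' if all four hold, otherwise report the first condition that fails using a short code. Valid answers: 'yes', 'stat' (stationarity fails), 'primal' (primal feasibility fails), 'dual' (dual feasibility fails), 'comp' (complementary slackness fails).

Gradient of f: grad f(x) = Q x + c = (-3, -4)
Constraint values g_i(x) = a_i^T x - b_i:
  g_1((1, -2)) = -1
  g_2((1, -2)) = 0
Stationarity residual: grad f(x) + sum_i lambda_i a_i = (-1, -1)
  -> stationarity FAILS
Primal feasibility (all g_i <= 0): OK
Dual feasibility (all lambda_i >= 0): OK
Complementary slackness (lambda_i * g_i(x) = 0 for all i): OK

Verdict: the first failing condition is stationarity -> stat.

stat


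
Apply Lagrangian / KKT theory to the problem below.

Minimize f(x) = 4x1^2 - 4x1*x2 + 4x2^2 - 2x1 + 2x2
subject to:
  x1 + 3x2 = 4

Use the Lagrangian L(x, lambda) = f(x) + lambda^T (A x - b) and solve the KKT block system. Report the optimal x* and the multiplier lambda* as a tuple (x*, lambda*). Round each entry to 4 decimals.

Form the Lagrangian:
  L(x, lambda) = (1/2) x^T Q x + c^T x + lambda^T (A x - b)
Stationarity (grad_x L = 0): Q x + c + A^T lambda = 0.
Primal feasibility: A x = b.

This gives the KKT block system:
  [ Q   A^T ] [ x     ]   [-c ]
  [ A    0  ] [ lambda ] = [ b ]

Solving the linear system:
  x*      = (1, 1)
  lambda* = (-2)
  f(x*)   = 4

x* = (1, 1), lambda* = (-2)


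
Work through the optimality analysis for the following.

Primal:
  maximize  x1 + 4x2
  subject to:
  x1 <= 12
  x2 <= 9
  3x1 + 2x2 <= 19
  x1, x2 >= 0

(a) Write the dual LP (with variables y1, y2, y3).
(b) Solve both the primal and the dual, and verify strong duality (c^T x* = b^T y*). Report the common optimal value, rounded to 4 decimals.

The standard primal-dual pair for 'max c^T x s.t. A x <= b, x >= 0' is:
  Dual:  min b^T y  s.t.  A^T y >= c,  y >= 0.

So the dual LP is:
  minimize  12y1 + 9y2 + 19y3
  subject to:
    y1 + 3y3 >= 1
    y2 + 2y3 >= 4
    y1, y2, y3 >= 0

Solving the primal: x* = (0.3333, 9).
  primal value c^T x* = 36.3333.
Solving the dual: y* = (0, 3.3333, 0.3333).
  dual value b^T y* = 36.3333.
Strong duality: c^T x* = b^T y*. Confirmed.

36.3333


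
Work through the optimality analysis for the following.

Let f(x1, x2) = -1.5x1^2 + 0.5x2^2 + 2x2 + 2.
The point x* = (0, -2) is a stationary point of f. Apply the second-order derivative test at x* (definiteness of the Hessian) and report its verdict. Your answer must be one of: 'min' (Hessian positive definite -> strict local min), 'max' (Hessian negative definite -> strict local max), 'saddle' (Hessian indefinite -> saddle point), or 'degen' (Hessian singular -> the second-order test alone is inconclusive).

Compute the Hessian H = grad^2 f:
  H = [[-3, 0], [0, 1]]
Verify stationarity: grad f(x*) = H x* + g = (0, 0).
Eigenvalues of H: -3, 1.
Eigenvalues have mixed signs, so H is indefinite -> x* is a saddle point.

saddle


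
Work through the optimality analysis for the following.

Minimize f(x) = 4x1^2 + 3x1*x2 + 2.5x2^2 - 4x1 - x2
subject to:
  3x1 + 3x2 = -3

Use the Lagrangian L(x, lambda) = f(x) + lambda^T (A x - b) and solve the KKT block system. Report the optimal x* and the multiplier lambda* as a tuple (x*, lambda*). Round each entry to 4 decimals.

Form the Lagrangian:
  L(x, lambda) = (1/2) x^T Q x + c^T x + lambda^T (A x - b)
Stationarity (grad_x L = 0): Q x + c + A^T lambda = 0.
Primal feasibility: A x = b.

This gives the KKT block system:
  [ Q   A^T ] [ x     ]   [-c ]
  [ A    0  ] [ lambda ] = [ b ]

Solving the linear system:
  x*      = (0.1429, -1.1429)
  lambda* = (2.0952)
  f(x*)   = 3.4286

x* = (0.1429, -1.1429), lambda* = (2.0952)


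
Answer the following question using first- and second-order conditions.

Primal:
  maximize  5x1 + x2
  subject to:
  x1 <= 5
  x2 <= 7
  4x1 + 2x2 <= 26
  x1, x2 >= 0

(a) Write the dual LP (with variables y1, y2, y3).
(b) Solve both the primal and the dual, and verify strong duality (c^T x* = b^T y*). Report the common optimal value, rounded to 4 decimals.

The standard primal-dual pair for 'max c^T x s.t. A x <= b, x >= 0' is:
  Dual:  min b^T y  s.t.  A^T y >= c,  y >= 0.

So the dual LP is:
  minimize  5y1 + 7y2 + 26y3
  subject to:
    y1 + 4y3 >= 5
    y2 + 2y3 >= 1
    y1, y2, y3 >= 0

Solving the primal: x* = (5, 3).
  primal value c^T x* = 28.
Solving the dual: y* = (3, 0, 0.5).
  dual value b^T y* = 28.
Strong duality: c^T x* = b^T y*. Confirmed.

28


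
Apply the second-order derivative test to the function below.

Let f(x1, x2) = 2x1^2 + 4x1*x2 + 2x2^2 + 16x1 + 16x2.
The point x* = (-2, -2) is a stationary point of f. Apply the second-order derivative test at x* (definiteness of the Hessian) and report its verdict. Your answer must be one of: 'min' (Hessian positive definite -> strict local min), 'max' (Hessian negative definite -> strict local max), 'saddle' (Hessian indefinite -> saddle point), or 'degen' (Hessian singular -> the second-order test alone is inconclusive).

Compute the Hessian H = grad^2 f:
  H = [[4, 4], [4, 4]]
Verify stationarity: grad f(x*) = H x* + g = (0, 0).
Eigenvalues of H: 0, 8.
H has a zero eigenvalue (singular; positive semidefinite but not definite), so H is neither positive definite, negative definite, nor indefinite. The second-order test alone is inconclusive -> degen.
(Indeed, f is constant along the null direction of H through x*, so x* is not a strict local extremum.)

degen


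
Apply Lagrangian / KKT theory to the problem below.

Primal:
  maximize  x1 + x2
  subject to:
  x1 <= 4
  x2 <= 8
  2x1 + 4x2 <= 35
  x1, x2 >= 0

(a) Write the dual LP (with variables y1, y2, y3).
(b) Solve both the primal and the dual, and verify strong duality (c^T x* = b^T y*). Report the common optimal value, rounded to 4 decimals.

The standard primal-dual pair for 'max c^T x s.t. A x <= b, x >= 0' is:
  Dual:  min b^T y  s.t.  A^T y >= c,  y >= 0.

So the dual LP is:
  minimize  4y1 + 8y2 + 35y3
  subject to:
    y1 + 2y3 >= 1
    y2 + 4y3 >= 1
    y1, y2, y3 >= 0

Solving the primal: x* = (4, 6.75).
  primal value c^T x* = 10.75.
Solving the dual: y* = (0.5, 0, 0.25).
  dual value b^T y* = 10.75.
Strong duality: c^T x* = b^T y*. Confirmed.

10.75


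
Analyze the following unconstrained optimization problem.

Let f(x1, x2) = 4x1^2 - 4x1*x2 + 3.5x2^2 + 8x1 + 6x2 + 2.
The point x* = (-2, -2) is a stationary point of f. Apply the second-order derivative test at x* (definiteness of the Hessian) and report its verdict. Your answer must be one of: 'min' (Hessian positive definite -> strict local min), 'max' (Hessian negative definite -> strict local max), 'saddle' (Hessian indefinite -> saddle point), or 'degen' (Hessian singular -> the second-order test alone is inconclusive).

Compute the Hessian H = grad^2 f:
  H = [[8, -4], [-4, 7]]
Verify stationarity: grad f(x*) = H x* + g = (0, 0).
Eigenvalues of H: 3.4689, 11.5311.
Both eigenvalues > 0, so H is positive definite -> x* is a strict local min.

min


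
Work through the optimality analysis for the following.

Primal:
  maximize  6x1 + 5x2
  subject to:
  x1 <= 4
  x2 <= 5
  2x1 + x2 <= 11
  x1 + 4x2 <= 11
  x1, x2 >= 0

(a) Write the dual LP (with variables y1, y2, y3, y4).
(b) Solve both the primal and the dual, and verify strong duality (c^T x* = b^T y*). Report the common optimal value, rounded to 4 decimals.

The standard primal-dual pair for 'max c^T x s.t. A x <= b, x >= 0' is:
  Dual:  min b^T y  s.t.  A^T y >= c,  y >= 0.

So the dual LP is:
  minimize  4y1 + 5y2 + 11y3 + 11y4
  subject to:
    y1 + 2y3 + y4 >= 6
    y2 + y3 + 4y4 >= 5
    y1, y2, y3, y4 >= 0

Solving the primal: x* = (4, 1.75).
  primal value c^T x* = 32.75.
Solving the dual: y* = (4.75, 0, 0, 1.25).
  dual value b^T y* = 32.75.
Strong duality: c^T x* = b^T y*. Confirmed.

32.75


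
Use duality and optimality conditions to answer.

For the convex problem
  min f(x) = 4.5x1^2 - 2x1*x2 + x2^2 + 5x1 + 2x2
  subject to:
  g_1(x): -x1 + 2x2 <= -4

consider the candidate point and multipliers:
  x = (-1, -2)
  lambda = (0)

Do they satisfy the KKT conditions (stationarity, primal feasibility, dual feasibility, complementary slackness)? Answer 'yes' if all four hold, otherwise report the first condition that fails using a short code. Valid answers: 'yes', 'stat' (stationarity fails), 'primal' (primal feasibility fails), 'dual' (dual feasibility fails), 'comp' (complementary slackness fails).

Gradient of f: grad f(x) = Q x + c = (0, 0)
Constraint values g_i(x) = a_i^T x - b_i:
  g_1((-1, -2)) = 1
Stationarity residual: grad f(x) + sum_i lambda_i a_i = (0, 0)
  -> stationarity OK
Primal feasibility (all g_i <= 0): FAILS
Dual feasibility (all lambda_i >= 0): OK
Complementary slackness (lambda_i * g_i(x) = 0 for all i): OK

Verdict: the first failing condition is primal_feasibility -> primal.

primal


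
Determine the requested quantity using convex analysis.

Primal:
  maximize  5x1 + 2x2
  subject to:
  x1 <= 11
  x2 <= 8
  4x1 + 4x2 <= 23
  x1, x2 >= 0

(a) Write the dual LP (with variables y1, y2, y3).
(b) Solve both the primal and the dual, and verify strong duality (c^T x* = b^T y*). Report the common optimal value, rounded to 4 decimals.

The standard primal-dual pair for 'max c^T x s.t. A x <= b, x >= 0' is:
  Dual:  min b^T y  s.t.  A^T y >= c,  y >= 0.

So the dual LP is:
  minimize  11y1 + 8y2 + 23y3
  subject to:
    y1 + 4y3 >= 5
    y2 + 4y3 >= 2
    y1, y2, y3 >= 0

Solving the primal: x* = (5.75, 0).
  primal value c^T x* = 28.75.
Solving the dual: y* = (0, 0, 1.25).
  dual value b^T y* = 28.75.
Strong duality: c^T x* = b^T y*. Confirmed.

28.75


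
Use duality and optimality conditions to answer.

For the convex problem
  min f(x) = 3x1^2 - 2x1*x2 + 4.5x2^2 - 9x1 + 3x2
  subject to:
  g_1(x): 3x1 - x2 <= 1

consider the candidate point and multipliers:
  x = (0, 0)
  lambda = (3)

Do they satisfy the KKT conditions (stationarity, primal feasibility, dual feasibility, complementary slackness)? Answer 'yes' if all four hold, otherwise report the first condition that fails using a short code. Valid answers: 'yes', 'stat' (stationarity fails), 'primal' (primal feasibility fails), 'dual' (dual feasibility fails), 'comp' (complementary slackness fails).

Gradient of f: grad f(x) = Q x + c = (-9, 3)
Constraint values g_i(x) = a_i^T x - b_i:
  g_1((0, 0)) = -1
Stationarity residual: grad f(x) + sum_i lambda_i a_i = (0, 0)
  -> stationarity OK
Primal feasibility (all g_i <= 0): OK
Dual feasibility (all lambda_i >= 0): OK
Complementary slackness (lambda_i * g_i(x) = 0 for all i): FAILS

Verdict: the first failing condition is complementary_slackness -> comp.

comp


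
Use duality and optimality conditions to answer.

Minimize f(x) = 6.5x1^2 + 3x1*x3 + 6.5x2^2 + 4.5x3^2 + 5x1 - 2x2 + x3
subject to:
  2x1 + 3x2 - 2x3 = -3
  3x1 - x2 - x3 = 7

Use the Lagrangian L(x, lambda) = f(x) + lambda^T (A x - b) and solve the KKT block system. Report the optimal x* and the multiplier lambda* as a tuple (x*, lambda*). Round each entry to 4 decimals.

Form the Lagrangian:
  L(x, lambda) = (1/2) x^T Q x + c^T x + lambda^T (A x - b)
Stationarity (grad_x L = 0): Q x + c + A^T lambda = 0.
Primal feasibility: A x = b.

This gives the KKT block system:
  [ Q   A^T ] [ x     ]   [-c ]
  [ A    0  ] [ lambda ] = [ b ]

Solving the linear system:
  x*      = (1.4324, -2.2541, -0.4488)
  lambda* = (6.5123, -11.7664)
  f(x*)   = 56.5615

x* = (1.4324, -2.2541, -0.4488), lambda* = (6.5123, -11.7664)


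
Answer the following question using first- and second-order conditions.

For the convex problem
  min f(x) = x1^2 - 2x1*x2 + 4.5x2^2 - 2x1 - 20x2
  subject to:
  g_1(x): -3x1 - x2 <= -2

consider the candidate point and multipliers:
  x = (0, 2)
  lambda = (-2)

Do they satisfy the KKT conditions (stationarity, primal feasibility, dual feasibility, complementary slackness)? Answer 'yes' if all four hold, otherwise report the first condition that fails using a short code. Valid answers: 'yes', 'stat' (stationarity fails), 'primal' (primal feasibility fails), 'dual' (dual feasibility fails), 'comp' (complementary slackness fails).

Gradient of f: grad f(x) = Q x + c = (-6, -2)
Constraint values g_i(x) = a_i^T x - b_i:
  g_1((0, 2)) = 0
Stationarity residual: grad f(x) + sum_i lambda_i a_i = (0, 0)
  -> stationarity OK
Primal feasibility (all g_i <= 0): OK
Dual feasibility (all lambda_i >= 0): FAILS
Complementary slackness (lambda_i * g_i(x) = 0 for all i): OK

Verdict: the first failing condition is dual_feasibility -> dual.

dual


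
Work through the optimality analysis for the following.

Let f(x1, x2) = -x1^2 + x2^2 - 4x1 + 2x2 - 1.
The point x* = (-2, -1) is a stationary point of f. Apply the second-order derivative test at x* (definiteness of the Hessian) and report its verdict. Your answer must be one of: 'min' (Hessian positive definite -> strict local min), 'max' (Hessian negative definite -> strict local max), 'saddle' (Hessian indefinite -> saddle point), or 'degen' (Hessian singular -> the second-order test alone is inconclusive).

Compute the Hessian H = grad^2 f:
  H = [[-2, 0], [0, 2]]
Verify stationarity: grad f(x*) = H x* + g = (0, 0).
Eigenvalues of H: -2, 2.
Eigenvalues have mixed signs, so H is indefinite -> x* is a saddle point.

saddle


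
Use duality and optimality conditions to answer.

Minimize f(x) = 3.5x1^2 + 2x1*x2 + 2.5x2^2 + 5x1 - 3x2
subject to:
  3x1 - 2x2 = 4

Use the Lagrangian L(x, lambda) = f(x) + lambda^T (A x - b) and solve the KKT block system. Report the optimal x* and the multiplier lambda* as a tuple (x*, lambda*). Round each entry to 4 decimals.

Form the Lagrangian:
  L(x, lambda) = (1/2) x^T Q x + c^T x + lambda^T (A x - b)
Stationarity (grad_x L = 0): Q x + c + A^T lambda = 0.
Primal feasibility: A x = b.

This gives the KKT block system:
  [ Q   A^T ] [ x     ]   [-c ]
  [ A    0  ] [ lambda ] = [ b ]

Solving the linear system:
  x*      = (0.7629, -0.8557)
  lambda* = (-2.8763)
  f(x*)   = 8.9433

x* = (0.7629, -0.8557), lambda* = (-2.8763)


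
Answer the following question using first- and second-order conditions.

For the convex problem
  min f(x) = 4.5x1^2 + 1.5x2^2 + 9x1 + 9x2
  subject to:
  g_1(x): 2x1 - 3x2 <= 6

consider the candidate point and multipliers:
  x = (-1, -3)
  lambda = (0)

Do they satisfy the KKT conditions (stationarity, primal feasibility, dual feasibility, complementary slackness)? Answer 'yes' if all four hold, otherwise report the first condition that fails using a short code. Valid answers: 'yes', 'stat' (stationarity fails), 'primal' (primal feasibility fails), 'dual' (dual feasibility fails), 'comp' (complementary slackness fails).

Gradient of f: grad f(x) = Q x + c = (0, 0)
Constraint values g_i(x) = a_i^T x - b_i:
  g_1((-1, -3)) = 1
Stationarity residual: grad f(x) + sum_i lambda_i a_i = (0, 0)
  -> stationarity OK
Primal feasibility (all g_i <= 0): FAILS
Dual feasibility (all lambda_i >= 0): OK
Complementary slackness (lambda_i * g_i(x) = 0 for all i): OK

Verdict: the first failing condition is primal_feasibility -> primal.

primal


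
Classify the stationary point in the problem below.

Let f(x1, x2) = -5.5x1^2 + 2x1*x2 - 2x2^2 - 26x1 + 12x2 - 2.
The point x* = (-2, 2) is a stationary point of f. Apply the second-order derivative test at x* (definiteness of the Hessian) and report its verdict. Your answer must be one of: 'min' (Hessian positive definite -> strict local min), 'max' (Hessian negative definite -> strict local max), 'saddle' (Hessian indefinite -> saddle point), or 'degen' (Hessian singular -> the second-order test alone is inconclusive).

Compute the Hessian H = grad^2 f:
  H = [[-11, 2], [2, -4]]
Verify stationarity: grad f(x*) = H x* + g = (0, 0).
Eigenvalues of H: -11.5311, -3.4689.
Both eigenvalues < 0, so H is negative definite -> x* is a strict local max.

max


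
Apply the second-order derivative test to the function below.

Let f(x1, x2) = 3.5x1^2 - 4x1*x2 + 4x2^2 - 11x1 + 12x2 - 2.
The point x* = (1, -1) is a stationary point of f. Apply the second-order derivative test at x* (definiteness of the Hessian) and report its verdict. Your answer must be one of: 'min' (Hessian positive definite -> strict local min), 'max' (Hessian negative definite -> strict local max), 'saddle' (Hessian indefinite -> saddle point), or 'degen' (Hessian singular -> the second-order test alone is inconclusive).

Compute the Hessian H = grad^2 f:
  H = [[7, -4], [-4, 8]]
Verify stationarity: grad f(x*) = H x* + g = (0, 0).
Eigenvalues of H: 3.4689, 11.5311.
Both eigenvalues > 0, so H is positive definite -> x* is a strict local min.

min


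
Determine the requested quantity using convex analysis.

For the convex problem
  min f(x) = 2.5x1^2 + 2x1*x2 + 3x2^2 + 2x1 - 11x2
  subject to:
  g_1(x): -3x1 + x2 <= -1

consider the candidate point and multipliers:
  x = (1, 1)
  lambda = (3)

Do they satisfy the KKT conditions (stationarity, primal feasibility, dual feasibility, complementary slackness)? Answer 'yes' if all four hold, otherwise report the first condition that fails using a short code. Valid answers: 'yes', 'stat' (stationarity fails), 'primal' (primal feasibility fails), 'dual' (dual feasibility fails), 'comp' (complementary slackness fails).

Gradient of f: grad f(x) = Q x + c = (9, -3)
Constraint values g_i(x) = a_i^T x - b_i:
  g_1((1, 1)) = -1
Stationarity residual: grad f(x) + sum_i lambda_i a_i = (0, 0)
  -> stationarity OK
Primal feasibility (all g_i <= 0): OK
Dual feasibility (all lambda_i >= 0): OK
Complementary slackness (lambda_i * g_i(x) = 0 for all i): FAILS

Verdict: the first failing condition is complementary_slackness -> comp.

comp


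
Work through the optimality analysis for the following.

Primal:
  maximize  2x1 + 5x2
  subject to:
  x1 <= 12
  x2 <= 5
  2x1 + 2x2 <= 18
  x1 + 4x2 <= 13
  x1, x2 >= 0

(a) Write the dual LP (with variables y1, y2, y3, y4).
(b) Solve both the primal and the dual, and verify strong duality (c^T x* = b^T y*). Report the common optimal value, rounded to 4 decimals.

The standard primal-dual pair for 'max c^T x s.t. A x <= b, x >= 0' is:
  Dual:  min b^T y  s.t.  A^T y >= c,  y >= 0.

So the dual LP is:
  minimize  12y1 + 5y2 + 18y3 + 13y4
  subject to:
    y1 + 2y3 + y4 >= 2
    y2 + 2y3 + 4y4 >= 5
    y1, y2, y3, y4 >= 0

Solving the primal: x* = (7.6667, 1.3333).
  primal value c^T x* = 22.
Solving the dual: y* = (0, 0, 0.5, 1).
  dual value b^T y* = 22.
Strong duality: c^T x* = b^T y*. Confirmed.

22


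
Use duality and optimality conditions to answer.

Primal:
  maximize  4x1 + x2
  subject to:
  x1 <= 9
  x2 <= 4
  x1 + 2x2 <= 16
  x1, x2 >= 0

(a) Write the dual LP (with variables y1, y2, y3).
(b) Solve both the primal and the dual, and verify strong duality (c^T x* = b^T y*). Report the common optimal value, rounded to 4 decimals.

The standard primal-dual pair for 'max c^T x s.t. A x <= b, x >= 0' is:
  Dual:  min b^T y  s.t.  A^T y >= c,  y >= 0.

So the dual LP is:
  minimize  9y1 + 4y2 + 16y3
  subject to:
    y1 + y3 >= 4
    y2 + 2y3 >= 1
    y1, y2, y3 >= 0

Solving the primal: x* = (9, 3.5).
  primal value c^T x* = 39.5.
Solving the dual: y* = (3.5, 0, 0.5).
  dual value b^T y* = 39.5.
Strong duality: c^T x* = b^T y*. Confirmed.

39.5


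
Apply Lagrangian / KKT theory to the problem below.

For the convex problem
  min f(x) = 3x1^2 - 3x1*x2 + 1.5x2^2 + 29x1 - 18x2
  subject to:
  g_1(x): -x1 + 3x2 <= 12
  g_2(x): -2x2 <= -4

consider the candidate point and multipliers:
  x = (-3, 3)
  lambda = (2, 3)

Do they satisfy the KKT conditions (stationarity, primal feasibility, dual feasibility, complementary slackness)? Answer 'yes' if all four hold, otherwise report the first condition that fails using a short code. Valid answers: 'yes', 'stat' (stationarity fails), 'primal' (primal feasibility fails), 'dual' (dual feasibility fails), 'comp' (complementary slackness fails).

Gradient of f: grad f(x) = Q x + c = (2, 0)
Constraint values g_i(x) = a_i^T x - b_i:
  g_1((-3, 3)) = 0
  g_2((-3, 3)) = -2
Stationarity residual: grad f(x) + sum_i lambda_i a_i = (0, 0)
  -> stationarity OK
Primal feasibility (all g_i <= 0): OK
Dual feasibility (all lambda_i >= 0): OK
Complementary slackness (lambda_i * g_i(x) = 0 for all i): FAILS

Verdict: the first failing condition is complementary_slackness -> comp.

comp


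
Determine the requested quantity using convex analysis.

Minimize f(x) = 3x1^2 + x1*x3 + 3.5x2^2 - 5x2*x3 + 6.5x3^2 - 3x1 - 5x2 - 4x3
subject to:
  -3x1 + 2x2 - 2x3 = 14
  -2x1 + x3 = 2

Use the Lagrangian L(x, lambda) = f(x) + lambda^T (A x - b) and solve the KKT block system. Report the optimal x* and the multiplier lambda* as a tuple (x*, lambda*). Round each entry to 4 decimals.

Form the Lagrangian:
  L(x, lambda) = (1/2) x^T Q x + c^T x + lambda^T (A x - b)
Stationarity (grad_x L = 0): Q x + c + A^T lambda = 0.
Primal feasibility: A x = b.

This gives the KKT block system:
  [ Q   A^T ] [ x     ]   [-c ]
  [ A    0  ] [ lambda ] = [ b ]

Solving the linear system:
  x*      = (-1.5563, 3.5531, -1.1125)
  lambda* = (-12.717, 12.3505)
  f(x*)   = 72.3457

x* = (-1.5563, 3.5531, -1.1125), lambda* = (-12.717, 12.3505)


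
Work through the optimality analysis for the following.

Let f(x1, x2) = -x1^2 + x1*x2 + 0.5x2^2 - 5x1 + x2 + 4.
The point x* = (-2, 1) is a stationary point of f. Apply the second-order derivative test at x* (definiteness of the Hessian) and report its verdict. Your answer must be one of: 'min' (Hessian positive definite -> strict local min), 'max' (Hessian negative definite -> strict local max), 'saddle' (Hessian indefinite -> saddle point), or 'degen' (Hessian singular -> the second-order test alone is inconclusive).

Compute the Hessian H = grad^2 f:
  H = [[-2, 1], [1, 1]]
Verify stationarity: grad f(x*) = H x* + g = (0, 0).
Eigenvalues of H: -2.3028, 1.3028.
Eigenvalues have mixed signs, so H is indefinite -> x* is a saddle point.

saddle
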